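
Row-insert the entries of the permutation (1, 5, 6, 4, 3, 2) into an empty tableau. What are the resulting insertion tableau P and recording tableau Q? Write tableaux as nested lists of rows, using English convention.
P = [[1, 2, 6], [3], [4], [5]], Q = [[1, 2, 3], [4], [5], [6]]

Insert each entry of the permutation into P by Schensted row insertion, recording in Q the position of each new cell.

Insert 1: appended to row 1. P = [[1]], Q = [[1]].
Insert 5: appended to row 1. P = [[1, 5]], Q = [[1, 2]].
Insert 6: appended to row 1. P = [[1, 5, 6]], Q = [[1, 2, 3]].
Insert 4: 4 bumps 5 from row 1; 5 starts row 2. P = [[1, 4, 6], [5]], Q = [[1, 2, 3], [4]].
Insert 3: 3 bumps 4 from row 1; 4 bumps 5 from row 2; 5 starts row 3. P = [[1, 3, 6], [4], [5]], Q = [[1, 2, 3], [4], [5]].
Insert 2: 2 bumps 3 from row 1; 3 bumps 4 from row 2; 4 bumps 5 from row 3; 5 starts row 4. P = [[1, 2, 6], [3], [4], [5]], Q = [[1, 2, 3], [4], [5], [6]].

So P = [[1, 2, 6], [3], [4], [5]], Q = [[1, 2, 3], [4], [5], [6]].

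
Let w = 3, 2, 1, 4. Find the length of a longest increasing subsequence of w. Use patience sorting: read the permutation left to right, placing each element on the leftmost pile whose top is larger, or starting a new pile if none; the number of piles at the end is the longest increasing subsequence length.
2

3: new pile. tops = [3]
2: onto pile 1 (replacing 3). tops = [2]
1: onto pile 1 (replacing 2). tops = [1]
4: new pile. tops = [1, 4]

2 piles, so the longest increasing subsequence has length 2.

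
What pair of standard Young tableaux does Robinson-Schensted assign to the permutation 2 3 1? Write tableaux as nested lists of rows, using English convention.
P = [[1, 3], [2]], Q = [[1, 2], [3]]

Insert each entry of the permutation into P by Schensted row insertion, recording in Q the position of each new cell.

After inserting 2: P = [[2]].
After inserting 3: P = [[2, 3]].
After inserting 1: P = [[1, 3], [2]].

So P = [[1, 3], [2]], Q = [[1, 2], [3]].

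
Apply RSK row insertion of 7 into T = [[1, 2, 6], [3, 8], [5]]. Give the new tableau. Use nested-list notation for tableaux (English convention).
7 is larger than every entry of row 1, so it is appended to row 1. The new tableau is [[1, 2, 6, 7], [3, 8], [5]].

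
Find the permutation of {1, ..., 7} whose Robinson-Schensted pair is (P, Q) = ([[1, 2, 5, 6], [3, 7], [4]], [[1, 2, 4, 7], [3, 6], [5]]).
Reverse the RSK construction: for i from n down to 1, find the cell of Q containing i, remove the entry at that cell from P, and reverse-bump it up through P; the value ejected from row 1 is w(i).

Step i=7: Q has 7 at row 1, column 4; remove that cell from P, ejecting 6. So w(7) = 6. P is now [[1, 2, 5], [3, 7], [4]].
Step i=6: Q has 6 at row 2, column 2; remove 7 from row 2 of P and reverse-bump: 7 enters row 1 and ejects 5. So w(6) = 5. P is now [[1, 2, 7], [3], [4]].
Step i=5: Q has 5 at row 3, column 1; remove 4 from row 3 of P and reverse-bump: 4 enters row 2 and ejects 3; 3 enters row 1 and ejects 2. So w(5) = 2. P is now [[1, 3, 7], [4]].
Step i=4: Q has 4 at row 1, column 3; remove that cell from P, ejecting 7. So w(4) = 7. P is now [[1, 3], [4]].
Step i=3: Q has 3 at row 2, column 1; remove 4 from row 2 of P and reverse-bump: 4 enters row 1 and ejects 3. So w(3) = 3. P is now [[1, 4]].
Step i=2: Q has 2 at row 1, column 2; remove that cell from P, ejecting 4. So w(2) = 4. P is now [[1]].
Step i=1: Q has 1 at row 1, column 1; remove that cell from P, ejecting 1. So w(1) = 1. P is now [].

So w = 1 4 3 7 2 5 6.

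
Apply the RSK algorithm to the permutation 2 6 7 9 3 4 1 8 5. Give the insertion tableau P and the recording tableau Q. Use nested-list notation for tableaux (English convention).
Insert each entry of the permutation into P by Schensted row insertion, recording in Q the position of each new cell.

Insert 2: appended to row 1. P = [[2]].
Insert 6: appended to row 1. P = [[2, 6]].
Insert 7: appended to row 1. P = [[2, 6, 7]].
Insert 9: appended to row 1. P = [[2, 6, 7, 9]].
Insert 3: 3 bumps 6 from row 1; 6 starts row 2. P = [[2, 3, 7, 9], [6]].
Insert 4: 4 bumps 7 from row 1; 7 appends to row 2. P = [[2, 3, 4, 9], [6, 7]].
Insert 1: 1 bumps 2 from row 1; 2 bumps 6 from row 2; 6 starts row 3. P = [[1, 3, 4, 9], [2, 7], [6]].
Insert 8: 8 bumps 9 from row 1; 9 appends to row 2. P = [[1, 3, 4, 8], [2, 7, 9], [6]].
Insert 5: 5 bumps 8 from row 1; 8 bumps 9 from row 2; 9 appends to row 3. P = [[1, 3, 4, 5], [2, 7, 8], [6, 9]].

So P = [[1, 3, 4, 5], [2, 7, 8], [6, 9]], Q = [[1, 2, 3, 4], [5, 6, 8], [7, 9]].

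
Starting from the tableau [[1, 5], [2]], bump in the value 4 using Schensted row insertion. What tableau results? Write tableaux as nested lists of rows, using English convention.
[[1, 4], [2, 5]]

In row 1, 4 replaces 5 (the leftmost entry greater than 4); 5 is bumped to row 2. 5 is appended to row 2. The new tableau is [[1, 4], [2, 5]].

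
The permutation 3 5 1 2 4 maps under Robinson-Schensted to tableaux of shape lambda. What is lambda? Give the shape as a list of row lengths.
Row-insert each entry into an empty tableau.

After inserting 3: P = [[3]].
After inserting 5: P = [[3, 5]].
After inserting 1: P = [[1, 5], [3]].
After inserting 2: P = [[1, 2], [3, 5]].
After inserting 4: P = [[1, 2, 4], [3, 5]].

The final insertion tableau P = [[1, 2, 4], [3, 5]] has shape [3, 2].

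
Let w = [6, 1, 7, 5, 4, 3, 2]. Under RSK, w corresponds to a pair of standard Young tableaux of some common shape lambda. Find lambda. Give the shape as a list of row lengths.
[2, 2, 1, 1, 1]

Row-insert each entry into an empty tableau.

After inserting 6: P = [[6]].
After inserting 1: P = [[1], [6]].
After inserting 7: P = [[1, 7], [6]].
After inserting 5: P = [[1, 5], [6, 7]].
After inserting 4: P = [[1, 4], [5, 7], [6]].
After inserting 3: P = [[1, 3], [4, 7], [5], [6]].
After inserting 2: P = [[1, 2], [3, 7], [4], [5], [6]].

The final insertion tableau P = [[1, 2], [3, 7], [4], [5], [6]] has shape [2, 2, 1, 1, 1].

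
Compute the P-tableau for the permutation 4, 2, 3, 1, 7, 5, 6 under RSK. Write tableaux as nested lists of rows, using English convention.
P = [[1, 3, 5, 6], [2, 7], [4]]

Insert 4: appended to row 1. P = [[4]].
Insert 2: 2 bumps 4 from row 1; 4 starts row 2. P = [[2], [4]].
Insert 3: appended to row 1. P = [[2, 3], [4]].
Insert 1: 1 bumps 2 from row 1; 2 bumps 4 from row 2; 4 starts row 3. P = [[1, 3], [2], [4]].
Insert 7: appended to row 1. P = [[1, 3, 7], [2], [4]].
Insert 5: 5 bumps 7 from row 1; 7 appends to row 2. P = [[1, 3, 5], [2, 7], [4]].
Insert 6: appended to row 1. P = [[1, 3, 5, 6], [2, 7], [4]].

So P = [[1, 3, 5, 6], [2, 7], [4]].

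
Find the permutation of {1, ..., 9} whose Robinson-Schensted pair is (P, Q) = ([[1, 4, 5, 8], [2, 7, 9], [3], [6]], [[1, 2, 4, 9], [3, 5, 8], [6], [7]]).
Reverse the RSK construction: for i from n down to 1, find the cell of Q containing i, remove the entry at that cell from P, and reverse-bump it up through P; the value ejected from row 1 is w(i).

Step i=9: Q has 9 at row 1, column 4; remove that cell from P, ejecting 8. So w(9) = 8. P is now [[1, 4, 5], [2, 7, 9], [3], [6]].
Step i=8: Q has 8 at row 2, column 3; remove 9 from row 2 of P and reverse-bump: 9 enters row 1 and ejects 5. So w(8) = 5. P is now [[1, 4, 9], [2, 7], [3], [6]].
Step i=7: Q has 7 at row 4, column 1; remove 6 from row 4 of P and reverse-bump: 6 enters row 3 and ejects 3; 3 enters row 2 and ejects 2; 2 enters row 1 and ejects 1. So w(7) = 1. P is now [[2, 4, 9], [3, 7], [6]].
Step i=6: Q has 6 at row 3, column 1; remove 6 from row 3 of P and reverse-bump: 6 enters row 2 and ejects 3; 3 enters row 1 and ejects 2. So w(6) = 2. P is now [[3, 4, 9], [6, 7]].
Step i=5: Q has 5 at row 2, column 2; remove 7 from row 2 of P and reverse-bump: 7 enters row 1 and ejects 4. So w(5) = 4. P is now [[3, 7, 9], [6]].
Step i=4: Q has 4 at row 1, column 3; remove that cell from P, ejecting 9. So w(4) = 9. P is now [[3, 7], [6]].
Step i=3: Q has 3 at row 2, column 1; remove 6 from row 2 of P and reverse-bump: 6 enters row 1 and ejects 3. So w(3) = 3. P is now [[6, 7]].
Step i=2: Q has 2 at row 1, column 2; remove that cell from P, ejecting 7. So w(2) = 7. P is now [[6]].
Step i=1: Q has 1 at row 1, column 1; remove that cell from P, ejecting 6. So w(1) = 6. P is now [].

So w = 6 7 3 9 4 2 1 5 8.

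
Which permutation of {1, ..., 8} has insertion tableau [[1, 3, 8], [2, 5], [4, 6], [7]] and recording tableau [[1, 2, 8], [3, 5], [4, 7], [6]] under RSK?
4 7 6 2 5 1 3 8

Reverse the RSK construction: for i from n down to 1, find the cell of Q containing i, remove the entry at that cell from P, and reverse-bump it up through P; the value ejected from row 1 is w(i).

Step i=8: Q has 8 at row 1, column 3; remove that cell from P, ejecting 8. So w(8) = 8. P is now [[1, 3], [2, 5], [4, 6], [7]].
Step i=7: Q has 7 at row 3, column 2; remove 6 from row 3 of P and reverse-bump: 6 enters row 2 and ejects 5; 5 enters row 1 and ejects 3. So w(7) = 3. P is now [[1, 5], [2, 6], [4], [7]].
Step i=6: Q has 6 at row 4, column 1; remove 7 from row 4 of P and reverse-bump: 7 enters row 3 and ejects 4; 4 enters row 2 and ejects 2; 2 enters row 1 and ejects 1. So w(6) = 1. P is now [[2, 5], [4, 6], [7]].
Step i=5: Q has 5 at row 2, column 2; remove 6 from row 2 of P and reverse-bump: 6 enters row 1 and ejects 5. So w(5) = 5. P is now [[2, 6], [4], [7]].
Step i=4: Q has 4 at row 3, column 1; remove 7 from row 3 of P and reverse-bump: 7 enters row 2 and ejects 4; 4 enters row 1 and ejects 2. So w(4) = 2. P is now [[4, 6], [7]].
Step i=3: Q has 3 at row 2, column 1; remove 7 from row 2 of P and reverse-bump: 7 enters row 1 and ejects 6. So w(3) = 6. P is now [[4, 7]].
Step i=2: Q has 2 at row 1, column 2; remove that cell from P, ejecting 7. So w(2) = 7. P is now [[4]].
Step i=1: Q has 1 at row 1, column 1; remove that cell from P, ejecting 4. So w(1) = 4. P is now [].

So w = 4 7 6 2 5 1 3 8.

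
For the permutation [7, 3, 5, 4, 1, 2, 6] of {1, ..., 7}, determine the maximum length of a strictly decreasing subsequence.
4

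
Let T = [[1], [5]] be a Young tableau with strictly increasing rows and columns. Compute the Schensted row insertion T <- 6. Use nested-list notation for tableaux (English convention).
[[1, 6], [5]]

6 is larger than every entry of row 1, so it is appended to row 1. The new tableau is [[1, 6], [5]].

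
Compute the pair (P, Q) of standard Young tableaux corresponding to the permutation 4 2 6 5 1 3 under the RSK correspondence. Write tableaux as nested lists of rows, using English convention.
P = [[1, 3], [2, 5], [4, 6]], Q = [[1, 3], [2, 4], [5, 6]]

Insert each entry of the permutation into P by Schensted row insertion, recording in Q the position of each new cell.

Insert 4: appended to row 1. P = [[4]], Q = [[1]].
Insert 2: 2 bumps 4 from row 1; 4 starts row 2. P = [[2], [4]], Q = [[1], [2]].
Insert 6: appended to row 1. P = [[2, 6], [4]], Q = [[1, 3], [2]].
Insert 5: 5 bumps 6 from row 1; 6 appends to row 2. P = [[2, 5], [4, 6]], Q = [[1, 3], [2, 4]].
Insert 1: 1 bumps 2 from row 1; 2 bumps 4 from row 2; 4 starts row 3. P = [[1, 5], [2, 6], [4]], Q = [[1, 3], [2, 4], [5]].
Insert 3: 3 bumps 5 from row 1; 5 bumps 6 from row 2; 6 appends to row 3. P = [[1, 3], [2, 5], [4, 6]], Q = [[1, 3], [2, 4], [5, 6]].

So P = [[1, 3], [2, 5], [4, 6]], Q = [[1, 3], [2, 4], [5, 6]].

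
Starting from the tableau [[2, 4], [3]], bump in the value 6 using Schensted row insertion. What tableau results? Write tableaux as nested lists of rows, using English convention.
[[2, 4, 6], [3]]

6 is larger than every entry of row 1, so it is appended to row 1. The new tableau is [[2, 4, 6], [3]].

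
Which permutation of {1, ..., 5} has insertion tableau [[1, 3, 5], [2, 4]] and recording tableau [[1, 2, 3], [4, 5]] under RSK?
Reverse RSK: for i = n, n-1, ..., 1, locate i in Q, remove the corresponding corner cell from P, and reverse-bump its entry up through P; the value ejected from row 1 is w(i).

So w = 2 4 5 1 3.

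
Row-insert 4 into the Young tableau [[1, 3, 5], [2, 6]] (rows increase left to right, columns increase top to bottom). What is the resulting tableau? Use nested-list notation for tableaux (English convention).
[[1, 3, 4], [2, 5], [6]]

In row 1, 4 replaces 5 (the leftmost entry greater than 4); 5 is bumped to row 2. In row 2, 5 replaces 6 (the leftmost entry greater than 5); 6 is bumped to row 3. 6 starts a new row 3. The new tableau is [[1, 3, 4], [2, 5], [6]].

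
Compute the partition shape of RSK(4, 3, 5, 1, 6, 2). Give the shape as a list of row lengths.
Row-insert each entry into an empty tableau.

After inserting 4: P = [[4]].
After inserting 3: P = [[3], [4]].
After inserting 5: P = [[3, 5], [4]].
After inserting 1: P = [[1, 5], [3], [4]].
After inserting 6: P = [[1, 5, 6], [3], [4]].
After inserting 2: P = [[1, 2, 6], [3, 5], [4]].

The final insertion tableau P = [[1, 2, 6], [3, 5], [4]] has shape [3, 2, 1].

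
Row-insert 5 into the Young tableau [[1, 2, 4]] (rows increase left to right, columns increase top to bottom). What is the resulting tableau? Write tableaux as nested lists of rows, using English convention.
5 is larger than every entry of row 1, so it is appended to row 1. The new tableau is [[1, 2, 4, 5]].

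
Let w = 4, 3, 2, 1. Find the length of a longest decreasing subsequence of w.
4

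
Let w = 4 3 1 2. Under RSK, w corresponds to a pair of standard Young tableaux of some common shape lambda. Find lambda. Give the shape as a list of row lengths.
Row-insert each entry into an empty tableau.

After inserting 4: P = [[4]].
After inserting 3: P = [[3], [4]].
After inserting 1: P = [[1], [3], [4]].
After inserting 2: P = [[1, 2], [3], [4]].

The final insertion tableau P = [[1, 2], [3], [4]] has shape [2, 1, 1].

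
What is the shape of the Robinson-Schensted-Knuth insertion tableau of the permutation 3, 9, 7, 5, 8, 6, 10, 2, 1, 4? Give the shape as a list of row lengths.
Row-insert each entry into an empty tableau.

After inserting 3: P = [[3]].
After inserting 9: P = [[3, 9]].
After inserting 7: P = [[3, 7], [9]].
After inserting 5: P = [[3, 5], [7], [9]].
After inserting 8: P = [[3, 5, 8], [7], [9]].
After inserting 6: P = [[3, 5, 6], [7, 8], [9]].
After inserting 10: P = [[3, 5, 6, 10], [7, 8], [9]].
After inserting 2: P = [[2, 5, 6, 10], [3, 8], [7], [9]].
After inserting 1: P = [[1, 5, 6, 10], [2, 8], [3], [7], [9]].
After inserting 4: P = [[1, 4, 6, 10], [2, 5], [3, 8], [7], [9]].

The final insertion tableau P = [[1, 4, 6, 10], [2, 5], [3, 8], [7], [9]] has shape [4, 2, 2, 1, 1].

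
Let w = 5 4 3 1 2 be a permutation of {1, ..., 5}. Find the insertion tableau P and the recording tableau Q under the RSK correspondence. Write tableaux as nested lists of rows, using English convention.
Insert each entry of the permutation into P by Schensted row insertion, recording in Q the position of each new cell.

After inserting 5: P = [[5]].
After inserting 4: P = [[4], [5]].
After inserting 3: P = [[3], [4], [5]].
After inserting 1: P = [[1], [3], [4], [5]].
After inserting 2: P = [[1, 2], [3], [4], [5]].

So P = [[1, 2], [3], [4], [5]], Q = [[1, 5], [2], [3], [4]].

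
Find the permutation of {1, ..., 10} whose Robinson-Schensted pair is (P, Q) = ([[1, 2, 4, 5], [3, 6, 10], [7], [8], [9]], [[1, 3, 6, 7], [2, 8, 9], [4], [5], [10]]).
Reverse the RSK construction: for i from n down to 1, find the cell of Q containing i, remove the entry at that cell from P, and reverse-bump it up through P; the value ejected from row 1 is w(i).

Step i=10: Q has 10 at row 5, column 1; remove 9 from row 5 of P and reverse-bump: 9 enters row 4 and ejects 8; 8 enters row 3 and ejects 7; 7 enters row 2 and ejects 6; 6 enters row 1 and ejects 5. So w(10) = 5. P is now [[1, 2, 4, 6], [3, 7, 10], [8], [9]].
Step i=9: Q has 9 at row 2, column 3; remove 10 from row 2 of P and reverse-bump: 10 enters row 1 and ejects 6. So w(9) = 6. P is now [[1, 2, 4, 10], [3, 7], [8], [9]].
Step i=8: Q has 8 at row 2, column 2; remove 7 from row 2 of P and reverse-bump: 7 enters row 1 and ejects 4. So w(8) = 4. P is now [[1, 2, 7, 10], [3], [8], [9]].
Step i=7: Q has 7 at row 1, column 4; remove that cell from P, ejecting 10. So w(7) = 10. P is now [[1, 2, 7], [3], [8], [9]].
Step i=6: Q has 6 at row 1, column 3; remove that cell from P, ejecting 7. So w(6) = 7. P is now [[1, 2], [3], [8], [9]].
Step i=5: Q has 5 at row 4, column 1; remove 9 from row 4 of P and reverse-bump: 9 enters row 3 and ejects 8; 8 enters row 2 and ejects 3; 3 enters row 1 and ejects 2. So w(5) = 2. P is now [[1, 3], [8], [9]].
Step i=4: Q has 4 at row 3, column 1; remove 9 from row 3 of P and reverse-bump: 9 enters row 2 and ejects 8; 8 enters row 1 and ejects 3. So w(4) = 3. P is now [[1, 8], [9]].
Step i=3: Q has 3 at row 1, column 2; remove that cell from P, ejecting 8. So w(3) = 8. P is now [[1], [9]].
Step i=2: Q has 2 at row 2, column 1; remove 9 from row 2 of P and reverse-bump: 9 enters row 1 and ejects 1. So w(2) = 1. P is now [[9]].
Step i=1: Q has 1 at row 1, column 1; remove that cell from P, ejecting 9. So w(1) = 9. P is now [].

So w = 9 1 8 3 2 7 10 4 6 5.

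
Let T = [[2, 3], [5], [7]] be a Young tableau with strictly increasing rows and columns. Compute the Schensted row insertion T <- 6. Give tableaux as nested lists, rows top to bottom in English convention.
[[2, 3, 6], [5], [7]]

6 is larger than every entry of row 1, so it is appended to row 1. The new tableau is [[2, 3, 6], [5], [7]].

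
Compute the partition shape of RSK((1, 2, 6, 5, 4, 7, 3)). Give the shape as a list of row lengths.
Row-insert each entry into an empty tableau.

After inserting 1: P = [[1]].
After inserting 2: P = [[1, 2]].
After inserting 6: P = [[1, 2, 6]].
After inserting 5: P = [[1, 2, 5], [6]].
After inserting 4: P = [[1, 2, 4], [5], [6]].
After inserting 7: P = [[1, 2, 4, 7], [5], [6]].
After inserting 3: P = [[1, 2, 3, 7], [4], [5], [6]].

The final insertion tableau P = [[1, 2, 3, 7], [4], [5], [6]] has shape [4, 1, 1, 1].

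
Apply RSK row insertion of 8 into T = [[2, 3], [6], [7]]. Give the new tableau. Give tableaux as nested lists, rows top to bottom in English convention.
[[2, 3, 8], [6], [7]]

8 is larger than every entry of row 1, so it is appended to row 1. The new tableau is [[2, 3, 8], [6], [7]].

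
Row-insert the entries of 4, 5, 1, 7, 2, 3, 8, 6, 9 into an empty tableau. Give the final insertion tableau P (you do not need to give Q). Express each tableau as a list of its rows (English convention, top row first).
Insert 4: appended to row 1. P = [[4]].
Insert 5: appended to row 1. P = [[4, 5]].
Insert 1: 1 bumps 4 from row 1; 4 starts row 2. P = [[1, 5], [4]].
Insert 7: appended to row 1. P = [[1, 5, 7], [4]].
Insert 2: 2 bumps 5 from row 1; 5 appends to row 2. P = [[1, 2, 7], [4, 5]].
Insert 3: 3 bumps 7 from row 1; 7 appends to row 2. P = [[1, 2, 3], [4, 5, 7]].
Insert 8: appended to row 1. P = [[1, 2, 3, 8], [4, 5, 7]].
Insert 6: 6 bumps 8 from row 1; 8 appends to row 2. P = [[1, 2, 3, 6], [4, 5, 7, 8]].
Insert 9: appended to row 1. P = [[1, 2, 3, 6, 9], [4, 5, 7, 8]].

So P = [[1, 2, 3, 6, 9], [4, 5, 7, 8]].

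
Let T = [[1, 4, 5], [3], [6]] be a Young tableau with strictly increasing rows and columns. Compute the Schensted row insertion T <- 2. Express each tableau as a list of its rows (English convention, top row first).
In row 1, 2 replaces 4 (the leftmost entry greater than 2); 4 is bumped to row 2. 4 is appended to row 2. The new tableau is [[1, 2, 5], [3, 4], [6]].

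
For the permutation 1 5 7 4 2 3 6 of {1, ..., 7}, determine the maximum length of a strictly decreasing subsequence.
3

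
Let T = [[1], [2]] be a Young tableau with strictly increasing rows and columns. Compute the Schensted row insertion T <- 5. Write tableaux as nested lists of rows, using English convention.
5 is larger than every entry of row 1, so it is appended to row 1. The new tableau is [[1, 5], [2]].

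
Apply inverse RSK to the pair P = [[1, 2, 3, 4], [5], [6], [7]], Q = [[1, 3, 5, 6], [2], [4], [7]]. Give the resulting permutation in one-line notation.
Reverse the RSK construction: for i from n down to 1, find the cell of Q containing i, remove the entry at that cell from P, and reverse-bump it up through P; the value ejected from row 1 is w(i).

Step i=7: Q has 7 at row 4, column 1; remove 7 from row 4 of P and reverse-bump: 7 enters row 3 and ejects 6; 6 enters row 2 and ejects 5; 5 enters row 1 and ejects 4. So w(7) = 4. P is now [[1, 2, 3, 5], [6], [7]].
Step i=6: Q has 6 at row 1, column 4; remove that cell from P, ejecting 5. So w(6) = 5. P is now [[1, 2, 3], [6], [7]].
Step i=5: Q has 5 at row 1, column 3; remove that cell from P, ejecting 3. So w(5) = 3. P is now [[1, 2], [6], [7]].
Step i=4: Q has 4 at row 3, column 1; remove 7 from row 3 of P and reverse-bump: 7 enters row 2 and ejects 6; 6 enters row 1 and ejects 2. So w(4) = 2. P is now [[1, 6], [7]].
Step i=3: Q has 3 at row 1, column 2; remove that cell from P, ejecting 6. So w(3) = 6. P is now [[1], [7]].
Step i=2: Q has 2 at row 2, column 1; remove 7 from row 2 of P and reverse-bump: 7 enters row 1 and ejects 1. So w(2) = 1. P is now [[7]].
Step i=1: Q has 1 at row 1, column 1; remove that cell from P, ejecting 7. So w(1) = 7. P is now [].

So w = 7 1 6 2 3 5 4.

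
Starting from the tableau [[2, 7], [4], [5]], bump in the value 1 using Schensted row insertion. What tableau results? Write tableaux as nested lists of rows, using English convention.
[[1, 7], [2], [4], [5]]

In row 1, 1 replaces 2 (the leftmost entry greater than 1); 2 is bumped to row 2. In row 2, 2 replaces 4 (the leftmost entry greater than 2); 4 is bumped to row 3. In row 3, 4 replaces 5 (the leftmost entry greater than 4); 5 is bumped to row 4. 5 starts a new row 4. The new tableau is [[1, 7], [2], [4], [5]].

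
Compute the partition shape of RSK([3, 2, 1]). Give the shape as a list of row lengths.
[1, 1, 1]

RSK row insertion gives P = [[1], [2], [3]], which has shape [1, 1, 1].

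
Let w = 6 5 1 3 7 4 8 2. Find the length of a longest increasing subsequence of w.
4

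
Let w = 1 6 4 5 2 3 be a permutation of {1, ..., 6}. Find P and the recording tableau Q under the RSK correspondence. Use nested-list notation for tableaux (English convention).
P = [[1, 2, 3], [4, 5], [6]], Q = [[1, 2, 4], [3, 6], [5]]

Insert each entry of the permutation into P by Schensted row insertion, recording in Q the position of each new cell.

Insert 1: appended to row 1. P = [[1]].
Insert 6: appended to row 1. P = [[1, 6]].
Insert 4: 4 bumps 6 from row 1; 6 starts row 2. P = [[1, 4], [6]].
Insert 5: appended to row 1. P = [[1, 4, 5], [6]].
Insert 2: 2 bumps 4 from row 1; 4 bumps 6 from row 2; 6 starts row 3. P = [[1, 2, 5], [4], [6]].
Insert 3: 3 bumps 5 from row 1; 5 appends to row 2. P = [[1, 2, 3], [4, 5], [6]].

So P = [[1, 2, 3], [4, 5], [6]], Q = [[1, 2, 4], [3, 6], [5]].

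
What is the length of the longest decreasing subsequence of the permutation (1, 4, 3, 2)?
3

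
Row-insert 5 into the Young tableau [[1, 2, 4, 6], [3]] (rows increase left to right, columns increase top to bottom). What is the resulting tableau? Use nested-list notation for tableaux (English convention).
[[1, 2, 4, 5], [3, 6]]

In row 1, 5 replaces 6 (the leftmost entry greater than 5); 6 is bumped to row 2. 6 is appended to row 2. The new tableau is [[1, 2, 4, 5], [3, 6]].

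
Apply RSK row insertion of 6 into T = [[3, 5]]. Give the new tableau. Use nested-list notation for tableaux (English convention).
[[3, 5, 6]]

6 is larger than every entry of row 1, so it is appended to row 1. The new tableau is [[3, 5, 6]].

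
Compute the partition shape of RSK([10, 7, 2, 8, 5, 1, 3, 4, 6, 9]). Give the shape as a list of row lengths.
RSK row insertion gives P = [[1, 3, 4, 6, 9], [2, 5], [7, 8], [10]], which has shape [5, 2, 2, 1].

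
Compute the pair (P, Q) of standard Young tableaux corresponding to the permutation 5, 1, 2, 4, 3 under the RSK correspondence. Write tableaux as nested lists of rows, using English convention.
Insert each entry of the permutation into P by Schensted row insertion, recording in Q the position of each new cell.

Insert 5: appended to row 1. P = [[5]].
Insert 1: 1 bumps 5 from row 1; 5 starts row 2. P = [[1], [5]].
Insert 2: appended to row 1. P = [[1, 2], [5]].
Insert 4: appended to row 1. P = [[1, 2, 4], [5]].
Insert 3: 3 bumps 4 from row 1; 4 bumps 5 from row 2; 5 starts row 3. P = [[1, 2, 3], [4], [5]].

So P = [[1, 2, 3], [4], [5]], Q = [[1, 3, 4], [2], [5]].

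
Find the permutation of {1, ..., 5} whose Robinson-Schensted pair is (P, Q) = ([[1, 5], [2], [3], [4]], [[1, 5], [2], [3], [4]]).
4 3 2 1 5

Reverse the RSK construction: for i from n down to 1, find the cell of Q containing i, remove the entry at that cell from P, and reverse-bump it up through P; the value ejected from row 1 is w(i).

Step i=5: Q has 5 at row 1, column 2; remove that cell from P, ejecting 5. So w(5) = 5. P is now [[1], [2], [3], [4]].
Step i=4: Q has 4 at row 4, column 1; remove 4 from row 4 of P and reverse-bump: 4 enters row 3 and ejects 3; 3 enters row 2 and ejects 2; 2 enters row 1 and ejects 1. So w(4) = 1. P is now [[2], [3], [4]].
Step i=3: Q has 3 at row 3, column 1; remove 4 from row 3 of P and reverse-bump: 4 enters row 2 and ejects 3; 3 enters row 1 and ejects 2. So w(3) = 2. P is now [[3], [4]].
Step i=2: Q has 2 at row 2, column 1; remove 4 from row 2 of P and reverse-bump: 4 enters row 1 and ejects 3. So w(2) = 3. P is now [[4]].
Step i=1: Q has 1 at row 1, column 1; remove that cell from P, ejecting 4. So w(1) = 4. P is now [].

So w = 4 3 2 1 5.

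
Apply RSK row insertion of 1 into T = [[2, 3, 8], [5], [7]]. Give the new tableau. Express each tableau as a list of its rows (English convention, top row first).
[[1, 3, 8], [2], [5], [7]]

In row 1, 1 replaces 2 (the leftmost entry greater than 1); 2 is bumped to row 2. In row 2, 2 replaces 5 (the leftmost entry greater than 2); 5 is bumped to row 3. In row 3, 5 replaces 7 (the leftmost entry greater than 5); 7 is bumped to row 4. 7 starts a new row 4. The new tableau is [[1, 3, 8], [2], [5], [7]].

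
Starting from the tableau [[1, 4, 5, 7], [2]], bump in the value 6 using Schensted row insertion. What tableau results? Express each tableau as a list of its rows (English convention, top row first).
[[1, 4, 5, 6], [2, 7]]

In row 1, 6 replaces 7 (the leftmost entry greater than 6); 7 is bumped to row 2. 7 is appended to row 2. The new tableau is [[1, 4, 5, 6], [2, 7]].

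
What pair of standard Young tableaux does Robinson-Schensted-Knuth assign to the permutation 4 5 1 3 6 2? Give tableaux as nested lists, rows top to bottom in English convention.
Insert each entry of the permutation into P by Schensted row insertion, recording in Q the position of each new cell.

Insert 4: appended to row 1. P = [[4]].
Insert 5: appended to row 1. P = [[4, 5]].
Insert 1: 1 bumps 4 from row 1; 4 starts row 2. P = [[1, 5], [4]].
Insert 3: 3 bumps 5 from row 1; 5 appends to row 2. P = [[1, 3], [4, 5]].
Insert 6: appended to row 1. P = [[1, 3, 6], [4, 5]].
Insert 2: 2 bumps 3 from row 1; 3 bumps 4 from row 2; 4 starts row 3. P = [[1, 2, 6], [3, 5], [4]].

So P = [[1, 2, 6], [3, 5], [4]], Q = [[1, 2, 5], [3, 4], [6]].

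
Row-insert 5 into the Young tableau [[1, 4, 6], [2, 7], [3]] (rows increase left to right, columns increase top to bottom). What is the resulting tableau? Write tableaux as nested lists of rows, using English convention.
[[1, 4, 5], [2, 6], [3, 7]]

In row 1, 5 replaces 6 (the leftmost entry greater than 5); 6 is bumped to row 2. In row 2, 6 replaces 7 (the leftmost entry greater than 6); 7 is bumped to row 3. 7 is appended to row 3. The new tableau is [[1, 4, 5], [2, 6], [3, 7]].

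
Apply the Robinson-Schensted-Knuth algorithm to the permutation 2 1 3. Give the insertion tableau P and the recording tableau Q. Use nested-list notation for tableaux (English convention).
P = [[1, 3], [2]], Q = [[1, 3], [2]]

Insert each entry of the permutation into P by Schensted row insertion, recording in Q the position of each new cell.

Insert 2: appended to row 1. P = [[2]], Q = [[1]].
Insert 1: 1 bumps 2 from row 1; 2 starts row 2. P = [[1], [2]], Q = [[1], [2]].
Insert 3: appended to row 1. P = [[1, 3], [2]], Q = [[1, 3], [2]].

So P = [[1, 3], [2]], Q = [[1, 3], [2]].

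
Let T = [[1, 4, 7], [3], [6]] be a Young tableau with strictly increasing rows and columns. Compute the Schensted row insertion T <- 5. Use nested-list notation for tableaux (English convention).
In row 1, 5 replaces 7 (the leftmost entry greater than 5); 7 is bumped to row 2. 7 is appended to row 2. The new tableau is [[1, 4, 5], [3, 7], [6]].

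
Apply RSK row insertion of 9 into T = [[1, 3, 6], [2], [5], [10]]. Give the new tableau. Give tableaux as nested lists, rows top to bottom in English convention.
[[1, 3, 6, 9], [2], [5], [10]]

9 is larger than every entry of row 1, so it is appended to row 1. The new tableau is [[1, 3, 6, 9], [2], [5], [10]].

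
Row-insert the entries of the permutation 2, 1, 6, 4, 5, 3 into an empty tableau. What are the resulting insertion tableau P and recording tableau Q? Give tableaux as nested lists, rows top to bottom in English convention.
Insert each entry of the permutation into P by Schensted row insertion, recording in Q the position of each new cell.

Insert 2: appended to row 1. P = [[2]].
Insert 1: 1 bumps 2 from row 1; 2 starts row 2. P = [[1], [2]].
Insert 6: appended to row 1. P = [[1, 6], [2]].
Insert 4: 4 bumps 6 from row 1; 6 appends to row 2. P = [[1, 4], [2, 6]].
Insert 5: appended to row 1. P = [[1, 4, 5], [2, 6]].
Insert 3: 3 bumps 4 from row 1; 4 bumps 6 from row 2; 6 starts row 3. P = [[1, 3, 5], [2, 4], [6]].

So P = [[1, 3, 5], [2, 4], [6]], Q = [[1, 3, 5], [2, 4], [6]].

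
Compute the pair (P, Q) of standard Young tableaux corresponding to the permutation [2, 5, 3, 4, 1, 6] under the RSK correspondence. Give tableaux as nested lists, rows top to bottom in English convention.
Insert each entry of the permutation into P by Schensted row insertion, recording in Q the position of each new cell.

After inserting 2: P = [[2]].
After inserting 5: P = [[2, 5]].
After inserting 3: P = [[2, 3], [5]].
After inserting 4: P = [[2, 3, 4], [5]].
After inserting 1: P = [[1, 3, 4], [2], [5]].
After inserting 6: P = [[1, 3, 4, 6], [2], [5]].

So P = [[1, 3, 4, 6], [2], [5]], Q = [[1, 2, 4, 6], [3], [5]].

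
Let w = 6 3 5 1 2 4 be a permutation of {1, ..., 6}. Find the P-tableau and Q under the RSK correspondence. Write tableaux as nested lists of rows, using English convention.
Insert each entry of the permutation into P by Schensted row insertion, recording in Q the position of each new cell.

Insert 6: appended to row 1. P = [[6]].
Insert 3: 3 bumps 6 from row 1; 6 starts row 2. P = [[3], [6]].
Insert 5: appended to row 1. P = [[3, 5], [6]].
Insert 1: 1 bumps 3 from row 1; 3 bumps 6 from row 2; 6 starts row 3. P = [[1, 5], [3], [6]].
Insert 2: 2 bumps 5 from row 1; 5 appends to row 2. P = [[1, 2], [3, 5], [6]].
Insert 4: appended to row 1. P = [[1, 2, 4], [3, 5], [6]].

So P = [[1, 2, 4], [3, 5], [6]], Q = [[1, 3, 6], [2, 5], [4]].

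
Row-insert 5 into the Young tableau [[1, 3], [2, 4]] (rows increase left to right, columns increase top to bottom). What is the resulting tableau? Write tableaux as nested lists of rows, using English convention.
[[1, 3, 5], [2, 4]]

5 is larger than every entry of row 1, so it is appended to row 1. The new tableau is [[1, 3, 5], [2, 4]].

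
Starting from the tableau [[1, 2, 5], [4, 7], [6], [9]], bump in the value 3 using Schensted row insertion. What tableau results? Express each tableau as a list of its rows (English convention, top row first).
[[1, 2, 3], [4, 5], [6, 7], [9]]

In row 1, 3 replaces 5 (the leftmost entry greater than 3); 5 is bumped to row 2. In row 2, 5 replaces 7 (the leftmost entry greater than 5); 7 is bumped to row 3. 7 is appended to row 3. The new tableau is [[1, 2, 3], [4, 5], [6, 7], [9]].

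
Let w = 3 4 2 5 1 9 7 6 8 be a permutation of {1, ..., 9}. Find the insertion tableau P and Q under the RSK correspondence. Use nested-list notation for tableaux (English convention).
P = [[1, 4, 5, 6, 8], [2, 7], [3, 9]], Q = [[1, 2, 4, 6, 9], [3, 7], [5, 8]]

Insert each entry of the permutation into P by Schensted row insertion, recording in Q the position of each new cell.

After inserting 3: P = [[3]].
After inserting 4: P = [[3, 4]].
After inserting 2: P = [[2, 4], [3]].
After inserting 5: P = [[2, 4, 5], [3]].
After inserting 1: P = [[1, 4, 5], [2], [3]].
After inserting 9: P = [[1, 4, 5, 9], [2], [3]].
After inserting 7: P = [[1, 4, 5, 7], [2, 9], [3]].
After inserting 6: P = [[1, 4, 5, 6], [2, 7], [3, 9]].
After inserting 8: P = [[1, 4, 5, 6, 8], [2, 7], [3, 9]].

So P = [[1, 4, 5, 6, 8], [2, 7], [3, 9]], Q = [[1, 2, 4, 6, 9], [3, 7], [5, 8]].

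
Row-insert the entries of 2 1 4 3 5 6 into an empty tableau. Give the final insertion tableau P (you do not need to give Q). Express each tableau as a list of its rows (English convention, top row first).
P = [[1, 3, 5, 6], [2, 4]]

After inserting 2: P = [[2]].
After inserting 1: P = [[1], [2]].
After inserting 4: P = [[1, 4], [2]].
After inserting 3: P = [[1, 3], [2, 4]].
After inserting 5: P = [[1, 3, 5], [2, 4]].
After inserting 6: P = [[1, 3, 5, 6], [2, 4]].

So P = [[1, 3, 5, 6], [2, 4]].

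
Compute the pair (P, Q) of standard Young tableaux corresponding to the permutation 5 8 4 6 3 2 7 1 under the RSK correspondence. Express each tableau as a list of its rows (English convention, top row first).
Insert each entry of the permutation into P by Schensted row insertion, recording in Q the position of each new cell.

Insert 5: appended to row 1. P = [[5]].
Insert 8: appended to row 1. P = [[5, 8]].
Insert 4: 4 bumps 5 from row 1; 5 starts row 2. P = [[4, 8], [5]].
Insert 6: 6 bumps 8 from row 1; 8 appends to row 2. P = [[4, 6], [5, 8]].
Insert 3: 3 bumps 4 from row 1; 4 bumps 5 from row 2; 5 starts row 3. P = [[3, 6], [4, 8], [5]].
Insert 2: 2 bumps 3 from row 1; 3 bumps 4 from row 2; 4 bumps 5 from row 3; 5 starts row 4. P = [[2, 6], [3, 8], [4], [5]].
Insert 7: appended to row 1. P = [[2, 6, 7], [3, 8], [4], [5]].
Insert 1: 1 bumps 2 from row 1; 2 bumps 3 from row 2; 3 bumps 4 from row 3; 4 bumps 5 from row 4; 5 starts row 5. P = [[1, 6, 7], [2, 8], [3], [4], [5]].

So P = [[1, 6, 7], [2, 8], [3], [4], [5]], Q = [[1, 2, 7], [3, 4], [5], [6], [8]].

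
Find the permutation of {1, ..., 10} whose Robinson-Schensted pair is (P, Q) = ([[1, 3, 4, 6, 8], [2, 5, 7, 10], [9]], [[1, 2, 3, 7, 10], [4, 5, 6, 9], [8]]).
2 5 9 1 3 7 10 4 6 8

Reverse the RSK construction: for i from n down to 1, find the cell of Q containing i, remove the entry at that cell from P, and reverse-bump it up through P; the value ejected from row 1 is w(i).

Step i=10: Q has 10 at row 1, column 5; remove that cell from P, ejecting 8. So w(10) = 8. P is now [[1, 3, 4, 6], [2, 5, 7, 10], [9]].
Step i=9: Q has 9 at row 2, column 4; remove 10 from row 2 of P and reverse-bump: 10 enters row 1 and ejects 6. So w(9) = 6. P is now [[1, 3, 4, 10], [2, 5, 7], [9]].
Step i=8: Q has 8 at row 3, column 1; remove 9 from row 3 of P and reverse-bump: 9 enters row 2 and ejects 7; 7 enters row 1 and ejects 4. So w(8) = 4. P is now [[1, 3, 7, 10], [2, 5, 9]].
Step i=7: Q has 7 at row 1, column 4; remove that cell from P, ejecting 10. So w(7) = 10. P is now [[1, 3, 7], [2, 5, 9]].
Step i=6: Q has 6 at row 2, column 3; remove 9 from row 2 of P and reverse-bump: 9 enters row 1 and ejects 7. So w(6) = 7. P is now [[1, 3, 9], [2, 5]].
Step i=5: Q has 5 at row 2, column 2; remove 5 from row 2 of P and reverse-bump: 5 enters row 1 and ejects 3. So w(5) = 3. P is now [[1, 5, 9], [2]].
Step i=4: Q has 4 at row 2, column 1; remove 2 from row 2 of P and reverse-bump: 2 enters row 1 and ejects 1. So w(4) = 1. P is now [[2, 5, 9]].
Step i=3: Q has 3 at row 1, column 3; remove that cell from P, ejecting 9. So w(3) = 9. P is now [[2, 5]].
Step i=2: Q has 2 at row 1, column 2; remove that cell from P, ejecting 5. So w(2) = 5. P is now [[2]].
Step i=1: Q has 1 at row 1, column 1; remove that cell from P, ejecting 2. So w(1) = 2. P is now [].

So w = 2 5 9 1 3 7 10 4 6 8.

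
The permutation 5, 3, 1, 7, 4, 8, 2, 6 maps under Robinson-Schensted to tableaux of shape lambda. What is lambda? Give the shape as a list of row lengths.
[3, 3, 2]

Row-insert each entry into an empty tableau.

After inserting 5: P = [[5]].
After inserting 3: P = [[3], [5]].
After inserting 1: P = [[1], [3], [5]].
After inserting 7: P = [[1, 7], [3], [5]].
After inserting 4: P = [[1, 4], [3, 7], [5]].
After inserting 8: P = [[1, 4, 8], [3, 7], [5]].
After inserting 2: P = [[1, 2, 8], [3, 4], [5, 7]].
After inserting 6: P = [[1, 2, 6], [3, 4, 8], [5, 7]].

The final insertion tableau P = [[1, 2, 6], [3, 4, 8], [5, 7]] has shape [3, 3, 2].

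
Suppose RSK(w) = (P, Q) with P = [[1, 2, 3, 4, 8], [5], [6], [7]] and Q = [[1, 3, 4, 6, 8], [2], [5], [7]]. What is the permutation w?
7 1 2 6 3 5 4 8

Reverse the RSK construction: for i from n down to 1, find the cell of Q containing i, remove the entry at that cell from P, and reverse-bump it up through P; the value ejected from row 1 is w(i).

Step i=8: Q has 8 at row 1, column 5; remove that cell from P, ejecting 8. So w(8) = 8. P is now [[1, 2, 3, 4], [5], [6], [7]].
Step i=7: Q has 7 at row 4, column 1; remove 7 from row 4 of P and reverse-bump: 7 enters row 3 and ejects 6; 6 enters row 2 and ejects 5; 5 enters row 1 and ejects 4. So w(7) = 4. P is now [[1, 2, 3, 5], [6], [7]].
Step i=6: Q has 6 at row 1, column 4; remove that cell from P, ejecting 5. So w(6) = 5. P is now [[1, 2, 3], [6], [7]].
Step i=5: Q has 5 at row 3, column 1; remove 7 from row 3 of P and reverse-bump: 7 enters row 2 and ejects 6; 6 enters row 1 and ejects 3. So w(5) = 3. P is now [[1, 2, 6], [7]].
Step i=4: Q has 4 at row 1, column 3; remove that cell from P, ejecting 6. So w(4) = 6. P is now [[1, 2], [7]].
Step i=3: Q has 3 at row 1, column 2; remove that cell from P, ejecting 2. So w(3) = 2. P is now [[1], [7]].
Step i=2: Q has 2 at row 2, column 1; remove 7 from row 2 of P and reverse-bump: 7 enters row 1 and ejects 1. So w(2) = 1. P is now [[7]].
Step i=1: Q has 1 at row 1, column 1; remove that cell from P, ejecting 7. So w(1) = 7. P is now [].

So w = 7 1 2 6 3 5 4 8.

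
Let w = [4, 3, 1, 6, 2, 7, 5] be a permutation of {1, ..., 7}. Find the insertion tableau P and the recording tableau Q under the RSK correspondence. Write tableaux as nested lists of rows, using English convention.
Insert each entry of the permutation into P by Schensted row insertion, recording in Q the position of each new cell.

Insert 4: appended to row 1. P = [[4]].
Insert 3: 3 bumps 4 from row 1; 4 starts row 2. P = [[3], [4]].
Insert 1: 1 bumps 3 from row 1; 3 bumps 4 from row 2; 4 starts row 3. P = [[1], [3], [4]].
Insert 6: appended to row 1. P = [[1, 6], [3], [4]].
Insert 2: 2 bumps 6 from row 1; 6 appends to row 2. P = [[1, 2], [3, 6], [4]].
Insert 7: appended to row 1. P = [[1, 2, 7], [3, 6], [4]].
Insert 5: 5 bumps 7 from row 1; 7 appends to row 2. P = [[1, 2, 5], [3, 6, 7], [4]].

So P = [[1, 2, 5], [3, 6, 7], [4]], Q = [[1, 4, 6], [2, 5, 7], [3]].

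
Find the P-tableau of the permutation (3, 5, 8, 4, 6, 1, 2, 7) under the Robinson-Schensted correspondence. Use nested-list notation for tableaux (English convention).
P = [[1, 2, 6, 7], [3, 4], [5, 8]]

Insert 3: appended to row 1. P = [[3]].
Insert 5: appended to row 1. P = [[3, 5]].
Insert 8: appended to row 1. P = [[3, 5, 8]].
Insert 4: 4 bumps 5 from row 1; 5 starts row 2. P = [[3, 4, 8], [5]].
Insert 6: 6 bumps 8 from row 1; 8 appends to row 2. P = [[3, 4, 6], [5, 8]].
Insert 1: 1 bumps 3 from row 1; 3 bumps 5 from row 2; 5 starts row 3. P = [[1, 4, 6], [3, 8], [5]].
Insert 2: 2 bumps 4 from row 1; 4 bumps 8 from row 2; 8 appends to row 3. P = [[1, 2, 6], [3, 4], [5, 8]].
Insert 7: appended to row 1. P = [[1, 2, 6, 7], [3, 4], [5, 8]].

So P = [[1, 2, 6, 7], [3, 4], [5, 8]].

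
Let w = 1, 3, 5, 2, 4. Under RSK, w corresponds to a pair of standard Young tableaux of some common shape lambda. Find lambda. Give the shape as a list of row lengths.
Row-insert each entry into an empty tableau.

After inserting 1: P = [[1]].
After inserting 3: P = [[1, 3]].
After inserting 5: P = [[1, 3, 5]].
After inserting 2: P = [[1, 2, 5], [3]].
After inserting 4: P = [[1, 2, 4], [3, 5]].

The final insertion tableau P = [[1, 2, 4], [3, 5]] has shape [3, 2].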